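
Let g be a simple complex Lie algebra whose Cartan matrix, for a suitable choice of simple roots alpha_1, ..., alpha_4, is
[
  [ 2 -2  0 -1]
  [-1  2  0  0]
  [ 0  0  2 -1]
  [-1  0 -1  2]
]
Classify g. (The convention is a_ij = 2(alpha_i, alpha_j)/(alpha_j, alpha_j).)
B_4

The matrix has rank 4 with 2's on the diagonal. Reading the off-diagonal entries as Dynkin edges (a single edge where a_ij = a_ji = -1; a double or triple edge where a_ij * a_ji = 2 or 3), the diagram is a chain of 4 nodes with a double edge at one end; the terminal node there is the unique short simple root (B_4). One simple-root ordering that puts it in standard form is (alpha_3, alpha_4, alpha_1, alpha_2). So the algebra is type B_4, i.e. so(9).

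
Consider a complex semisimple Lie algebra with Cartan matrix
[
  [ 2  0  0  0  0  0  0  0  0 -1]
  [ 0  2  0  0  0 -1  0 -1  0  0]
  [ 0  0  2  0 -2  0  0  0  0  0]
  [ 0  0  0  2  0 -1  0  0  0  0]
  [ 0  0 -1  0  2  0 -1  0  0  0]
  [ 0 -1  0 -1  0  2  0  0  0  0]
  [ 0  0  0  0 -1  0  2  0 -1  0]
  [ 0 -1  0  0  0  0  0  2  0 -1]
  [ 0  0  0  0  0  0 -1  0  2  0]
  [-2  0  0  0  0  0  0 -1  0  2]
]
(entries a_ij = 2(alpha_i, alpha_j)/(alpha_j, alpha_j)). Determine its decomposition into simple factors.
type B_6 + type C_4

The diagram associated to this matrix has two connected components: the simple roots {alpha_1, alpha_2, alpha_4, alpha_6, alpha_8, alpha_10} form a chain of 6 nodes with a double edge at one end; the terminal node there is the unique short simple root (B_6), and {alpha_3, alpha_5, alpha_7, alpha_9} form a chain of 4 nodes with a double edge at one end; the terminal node there is the unique long simple root (C_4). A semisimple Lie algebra decomposes uniquely as the direct sum of simple ideals, one per connected component of its Dynkin diagram, so g ≅ B_6 ⊕ C_4 (dimension 78 + 36 = 114).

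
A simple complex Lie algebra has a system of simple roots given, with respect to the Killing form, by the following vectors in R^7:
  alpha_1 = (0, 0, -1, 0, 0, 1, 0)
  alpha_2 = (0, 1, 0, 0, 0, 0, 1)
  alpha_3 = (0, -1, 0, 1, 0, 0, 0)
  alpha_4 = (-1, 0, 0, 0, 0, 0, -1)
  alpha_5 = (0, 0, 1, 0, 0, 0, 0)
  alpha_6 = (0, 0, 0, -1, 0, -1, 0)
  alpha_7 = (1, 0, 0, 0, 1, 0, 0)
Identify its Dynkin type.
B7

Compute the Cartan integers a_ij = 2(alpha_i, alpha_j)/(alpha_j, alpha_j); the resulting 7x7 Cartan matrix is
[[2, 0, 0, 0, -2, -1, 0], [0, 2, -1, -1, 0, 0, 0], [0, -1, 2, 0, 0, -1, 0], [0, -1, 0, 2, 0, 0, -1], [-1, 0, 0, 0, 2, 0, 0], [-1, 0, -1, 0, 0, 2, 0], [0, 0, 0, -1, 0, 0, 2]].
The roots have two lengths (squared-length ratio 2:1); the short ones are alpha_{5}. The associated Dynkin diagram is a chain of 7 nodes with a double edge at one end; the terminal node there is the unique short simple root (B_7), so the type is B_7 (the algebra so(15)).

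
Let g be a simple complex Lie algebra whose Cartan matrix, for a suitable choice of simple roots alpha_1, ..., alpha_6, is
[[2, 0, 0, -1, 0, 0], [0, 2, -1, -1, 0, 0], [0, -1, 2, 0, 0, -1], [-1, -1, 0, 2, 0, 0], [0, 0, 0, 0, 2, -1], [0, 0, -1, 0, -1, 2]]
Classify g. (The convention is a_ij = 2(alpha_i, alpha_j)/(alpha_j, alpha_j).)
The matrix has rank 6 with 2's on the diagonal. Reading the off-diagonal entries as Dynkin edges (a single edge where a_ij = a_ji = -1; a double or triple edge where a_ij * a_ji = 2 or 3), the diagram is a chain of 6 nodes with single edges (A_6). One simple-root ordering that puts it in standard form is (alpha_1, alpha_4, alpha_2, alpha_3, alpha_6, alpha_5). So the algebra is type A_6, i.e. sl(7).

type A_6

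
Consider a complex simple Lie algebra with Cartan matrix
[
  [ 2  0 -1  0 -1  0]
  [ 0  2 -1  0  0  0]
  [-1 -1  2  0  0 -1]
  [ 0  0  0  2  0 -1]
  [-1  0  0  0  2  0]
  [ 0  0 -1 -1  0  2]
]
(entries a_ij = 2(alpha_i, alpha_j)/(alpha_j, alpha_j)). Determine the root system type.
E_6

The matrix has rank 6 with 2's on the diagonal. Reading the off-diagonal entries as Dynkin edges (a single edge where a_ij = a_ji = -1; a double or triple edge where a_ij * a_ji = 2 or 3), the diagram is a chain of 5 nodes with one extra node attached to the third node from one end (E_6). One simple-root ordering that puts it in standard form is (alpha_4, alpha_2, alpha_6, alpha_3, alpha_1, alpha_5). So the algebra is type E_6.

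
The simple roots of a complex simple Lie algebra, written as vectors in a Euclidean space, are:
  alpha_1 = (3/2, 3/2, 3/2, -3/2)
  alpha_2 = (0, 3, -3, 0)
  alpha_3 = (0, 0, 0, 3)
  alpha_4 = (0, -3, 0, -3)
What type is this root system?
F_4

Compute the Cartan integers a_ij = 2(alpha_i, alpha_j)/(alpha_j, alpha_j); the resulting 4x4 Cartan matrix is
[[2, 0, -1, 0], [0, 2, 0, -1], [-1, 0, 2, -1], [0, -1, -2, 2]].
The roots have two lengths (squared-length ratio 2:1); the short ones are alpha_{1,3}. The associated Dynkin diagram is a chain of 4 nodes with a double edge between the middle two (F_4), so the type is F_4.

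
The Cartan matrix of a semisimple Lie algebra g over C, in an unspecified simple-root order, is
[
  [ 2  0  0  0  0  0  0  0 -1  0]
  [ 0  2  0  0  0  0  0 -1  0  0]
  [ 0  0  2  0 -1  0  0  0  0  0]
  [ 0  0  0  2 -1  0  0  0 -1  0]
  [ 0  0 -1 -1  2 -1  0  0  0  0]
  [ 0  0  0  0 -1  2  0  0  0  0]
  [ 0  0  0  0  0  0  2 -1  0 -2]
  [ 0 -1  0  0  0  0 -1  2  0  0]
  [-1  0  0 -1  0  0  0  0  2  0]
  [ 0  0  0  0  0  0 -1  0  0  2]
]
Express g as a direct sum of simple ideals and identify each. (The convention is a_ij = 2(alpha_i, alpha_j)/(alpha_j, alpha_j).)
B_4 (so(9)) + D_6 (so(12))

The diagram associated to this matrix has two connected components: the simple roots {alpha_2, alpha_7, alpha_8, alpha_10} form a chain of 4 nodes with a double edge at one end; the terminal node there is the unique short simple root (B_4), and {alpha_1, alpha_3, alpha_4, alpha_5, alpha_6, alpha_9} form a chain of 4 nodes with a fork of two nodes at one end (D_6). A semisimple Lie algebra decomposes uniquely as the direct sum of simple ideals, one per connected component of its Dynkin diagram, so g ≅ B_4 ⊕ D_6 (dimension 36 + 66 = 102).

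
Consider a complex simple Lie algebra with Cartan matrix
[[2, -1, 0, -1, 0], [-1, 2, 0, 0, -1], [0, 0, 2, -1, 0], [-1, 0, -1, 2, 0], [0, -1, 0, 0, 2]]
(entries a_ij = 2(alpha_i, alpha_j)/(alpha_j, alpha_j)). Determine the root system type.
The matrix has rank 5 with 2's on the diagonal. Reading the off-diagonal entries as Dynkin edges (a single edge where a_ij = a_ji = -1; a double or triple edge where a_ij * a_ji = 2 or 3), the diagram is a chain of 5 nodes with single edges (A_5). One simple-root ordering that puts it in standard form is (alpha_5, alpha_2, alpha_1, alpha_4, alpha_3). So the algebra is type A_5, i.e. sl(6).

A_5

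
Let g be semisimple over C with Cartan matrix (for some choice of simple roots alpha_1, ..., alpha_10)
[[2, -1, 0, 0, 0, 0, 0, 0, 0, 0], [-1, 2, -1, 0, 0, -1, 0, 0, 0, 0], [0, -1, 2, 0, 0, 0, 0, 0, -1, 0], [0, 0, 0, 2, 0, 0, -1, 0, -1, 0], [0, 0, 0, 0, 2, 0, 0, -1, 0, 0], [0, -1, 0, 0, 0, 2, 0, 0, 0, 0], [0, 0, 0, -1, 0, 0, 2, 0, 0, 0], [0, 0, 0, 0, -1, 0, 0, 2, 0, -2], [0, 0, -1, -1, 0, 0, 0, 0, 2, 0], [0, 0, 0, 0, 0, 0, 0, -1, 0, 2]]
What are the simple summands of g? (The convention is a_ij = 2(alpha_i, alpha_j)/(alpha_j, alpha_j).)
B_3 (so(7)) + D_7 (so(14))

The diagram associated to this matrix has two connected components: the simple roots {alpha_5, alpha_8, alpha_10} form a chain of 3 nodes with a double edge at one end; the terminal node there is the unique short simple root (B_3), and {alpha_1, alpha_2, alpha_3, alpha_4, alpha_6, alpha_7, alpha_9} form a chain of 5 nodes with a fork of two nodes at one end (D_7). A semisimple Lie algebra decomposes uniquely as the direct sum of simple ideals, one per connected component of its Dynkin diagram, so g ≅ B_3 ⊕ D_7 (dimension 21 + 91 = 112).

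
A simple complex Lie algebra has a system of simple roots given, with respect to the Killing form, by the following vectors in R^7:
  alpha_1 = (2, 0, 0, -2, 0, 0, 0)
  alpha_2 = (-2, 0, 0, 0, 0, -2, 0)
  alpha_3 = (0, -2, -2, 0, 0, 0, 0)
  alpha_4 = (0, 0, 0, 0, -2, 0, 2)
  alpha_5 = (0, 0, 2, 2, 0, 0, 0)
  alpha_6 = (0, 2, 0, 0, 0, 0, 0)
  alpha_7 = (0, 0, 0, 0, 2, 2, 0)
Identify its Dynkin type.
Compute the Cartan integers a_ij = 2(alpha_i, alpha_j)/(alpha_j, alpha_j); the resulting 7x7 Cartan matrix is
[[2, -1, 0, 0, -1, 0, 0], [-1, 2, 0, 0, 0, 0, -1], [0, 0, 2, 0, -1, -2, 0], [0, 0, 0, 2, 0, 0, -1], [-1, 0, -1, 0, 2, 0, 0], [0, 0, -1, 0, 0, 2, 0], [0, -1, 0, -1, 0, 0, 2]].
The roots have two lengths (squared-length ratio 2:1); the short ones are alpha_{6}. The associated Dynkin diagram is a chain of 7 nodes with a double edge at one end; the terminal node there is the unique short simple root (B_7), so the type is B_7 (the algebra so(15)).

B_7 (so(15))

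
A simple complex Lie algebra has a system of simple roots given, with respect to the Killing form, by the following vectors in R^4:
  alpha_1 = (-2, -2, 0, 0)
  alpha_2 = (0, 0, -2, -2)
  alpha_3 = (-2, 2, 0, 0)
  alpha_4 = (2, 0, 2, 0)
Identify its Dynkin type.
Compute the Cartan integers a_ij = 2(alpha_i, alpha_j)/(alpha_j, alpha_j); the resulting 4x4 Cartan matrix is
[[2, 0, 0, -1], [0, 2, 0, -1], [0, 0, 2, -1], [-1, -1, -1, 2]].
All simple roots have the same length, so the diagram is simply laced. The associated Dynkin diagram is a chain of 2 nodes with a fork of two nodes at one end (D_4), so the type is D_4 (the algebra so(8)).

D4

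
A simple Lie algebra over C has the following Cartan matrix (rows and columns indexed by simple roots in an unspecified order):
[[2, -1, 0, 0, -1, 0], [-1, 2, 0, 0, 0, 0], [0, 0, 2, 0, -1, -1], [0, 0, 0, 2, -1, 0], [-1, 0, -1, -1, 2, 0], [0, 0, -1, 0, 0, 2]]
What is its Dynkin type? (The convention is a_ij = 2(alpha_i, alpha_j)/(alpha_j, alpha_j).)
E_6

The matrix has rank 6 with 2's on the diagonal. Reading the off-diagonal entries as Dynkin edges (a single edge where a_ij = a_ji = -1; a double or triple edge where a_ij * a_ji = 2 or 3), the diagram is a chain of 5 nodes with one extra node attached to the third node from one end (E_6). One simple-root ordering that puts it in standard form is (alpha_2, alpha_4, alpha_1, alpha_5, alpha_3, alpha_6). So the algebra is type E_6.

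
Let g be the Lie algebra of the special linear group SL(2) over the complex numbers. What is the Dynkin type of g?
This is sl(2), which has dimension 2^2 - 1 = 3 and rank 2 - 1 = 1 (a Cartan subalgebra is the diagonal traceless matrices). In the classification of classical Lie algebras, the special linear algebra sl(n+1) has type A_n; here n = 1, so the Dynkin diagram is a chain of 1 nodes with single edges (A_1). Hence the type is A_1.

A_1 (sl(2))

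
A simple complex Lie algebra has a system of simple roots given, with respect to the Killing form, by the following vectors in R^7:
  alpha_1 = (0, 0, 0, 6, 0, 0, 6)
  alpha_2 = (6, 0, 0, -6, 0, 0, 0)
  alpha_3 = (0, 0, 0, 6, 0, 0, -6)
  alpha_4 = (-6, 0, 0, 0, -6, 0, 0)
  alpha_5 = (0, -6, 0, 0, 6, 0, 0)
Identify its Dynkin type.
Compute the Cartan integers a_ij = 2(alpha_i, alpha_j)/(alpha_j, alpha_j); the resulting 5x5 Cartan matrix is
[[2, -1, 0, 0, 0], [-1, 2, -1, -1, 0], [0, -1, 2, 0, 0], [0, -1, 0, 2, -1], [0, 0, 0, -1, 2]].
All simple roots have the same length, so the diagram is simply laced. The associated Dynkin diagram is a chain of 3 nodes with a fork of two nodes at one end (D_5), so the type is D_5 (the algebra so(10)).

D_5 (so(10))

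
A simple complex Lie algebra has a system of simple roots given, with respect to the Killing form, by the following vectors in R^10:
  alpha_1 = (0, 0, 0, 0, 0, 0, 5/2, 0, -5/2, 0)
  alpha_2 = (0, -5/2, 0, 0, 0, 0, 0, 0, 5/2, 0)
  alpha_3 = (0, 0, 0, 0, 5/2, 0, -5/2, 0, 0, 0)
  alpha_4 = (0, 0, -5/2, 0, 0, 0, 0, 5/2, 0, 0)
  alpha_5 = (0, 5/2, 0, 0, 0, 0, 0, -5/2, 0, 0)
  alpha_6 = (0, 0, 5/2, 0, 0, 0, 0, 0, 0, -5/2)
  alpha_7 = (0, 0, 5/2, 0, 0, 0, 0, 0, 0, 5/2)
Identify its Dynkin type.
Compute the Cartan integers a_ij = 2(alpha_i, alpha_j)/(alpha_j, alpha_j); the resulting 7x7 Cartan matrix is
[[2, -1, -1, 0, 0, 0, 0], [-1, 2, 0, 0, -1, 0, 0], [-1, 0, 2, 0, 0, 0, 0], [0, 0, 0, 2, -1, -1, -1], [0, -1, 0, -1, 2, 0, 0], [0, 0, 0, -1, 0, 2, 0], [0, 0, 0, -1, 0, 0, 2]].
All simple roots have the same length, so the diagram is simply laced. The associated Dynkin diagram is a chain of 5 nodes with a fork of two nodes at one end (D_7), so the type is D_7 (the algebra so(14)).

D_7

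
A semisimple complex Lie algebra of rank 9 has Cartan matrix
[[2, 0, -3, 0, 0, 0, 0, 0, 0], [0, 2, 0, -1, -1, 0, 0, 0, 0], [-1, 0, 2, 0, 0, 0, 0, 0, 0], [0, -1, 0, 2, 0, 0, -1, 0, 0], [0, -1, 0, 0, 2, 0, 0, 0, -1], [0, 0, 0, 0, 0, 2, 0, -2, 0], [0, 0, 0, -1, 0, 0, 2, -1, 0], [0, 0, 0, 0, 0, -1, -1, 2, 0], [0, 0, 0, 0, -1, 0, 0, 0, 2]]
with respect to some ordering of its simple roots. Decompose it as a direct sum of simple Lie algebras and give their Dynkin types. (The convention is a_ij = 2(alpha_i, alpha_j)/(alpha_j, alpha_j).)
The diagram associated to this matrix has two connected components: the simple roots {alpha_2, alpha_4, alpha_5, alpha_6, alpha_7, alpha_8, alpha_9} form a chain of 7 nodes with a double edge at one end; the terminal node there is the unique long simple root (C_7), and {alpha_1, alpha_3} form two nodes joined by a triple edge (G_2). A semisimple Lie algebra decomposes uniquely as the direct sum of simple ideals, one per connected component of its Dynkin diagram, so g ≅ C_7 ⊕ G_2 (dimension 105 + 14 = 119).

type C_7 ⊕ type G_2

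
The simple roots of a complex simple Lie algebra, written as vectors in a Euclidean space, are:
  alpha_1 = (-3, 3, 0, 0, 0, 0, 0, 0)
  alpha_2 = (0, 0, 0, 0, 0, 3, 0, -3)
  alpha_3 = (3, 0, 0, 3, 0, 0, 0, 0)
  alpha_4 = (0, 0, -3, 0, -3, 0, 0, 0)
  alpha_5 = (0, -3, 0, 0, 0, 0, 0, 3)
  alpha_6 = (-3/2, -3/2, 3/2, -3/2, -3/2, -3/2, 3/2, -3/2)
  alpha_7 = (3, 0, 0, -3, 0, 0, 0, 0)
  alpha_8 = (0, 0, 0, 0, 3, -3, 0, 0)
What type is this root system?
E_8

Compute the Cartan integers a_ij = 2(alpha_i, alpha_j)/(alpha_j, alpha_j); the resulting 8x8 Cartan matrix is
[[2, 0, -1, 0, -1, 0, -1, 0], [0, 2, 0, 0, -1, 0, 0, -1], [-1, 0, 2, 0, 0, -1, 0, 0], [0, 0, 0, 2, 0, 0, 0, -1], [-1, -1, 0, 0, 2, 0, 0, 0], [0, 0, -1, 0, 0, 2, 0, 0], [-1, 0, 0, 0, 0, 0, 2, 0], [0, -1, 0, -1, 0, 0, 0, 2]].
All simple roots have the same length, so the diagram is simply laced. The associated Dynkin diagram is a chain of 7 nodes with one extra node attached to the third node from one end (E_8), so the type is E_8.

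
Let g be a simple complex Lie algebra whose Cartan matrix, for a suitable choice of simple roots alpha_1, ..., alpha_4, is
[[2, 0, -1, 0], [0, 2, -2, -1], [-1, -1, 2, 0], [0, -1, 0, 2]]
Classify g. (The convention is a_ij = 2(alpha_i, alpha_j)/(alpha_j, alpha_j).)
F_4

The matrix has rank 4 with 2's on the diagonal. Reading the off-diagonal entries as Dynkin edges (a single edge where a_ij = a_ji = -1; a double or triple edge where a_ij * a_ji = 2 or 3), the diagram is a chain of 4 nodes with a double edge between the middle two (F_4). One simple-root ordering that puts it in standard form is (alpha_4, alpha_2, alpha_3, alpha_1). So the algebra is type F_4.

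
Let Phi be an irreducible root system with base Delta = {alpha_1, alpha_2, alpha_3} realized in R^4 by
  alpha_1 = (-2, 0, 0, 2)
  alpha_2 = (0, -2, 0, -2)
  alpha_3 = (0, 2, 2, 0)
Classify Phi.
Compute the Cartan integers a_ij = 2(alpha_i, alpha_j)/(alpha_j, alpha_j); the resulting 3x3 Cartan matrix is
[[2, -1, 0], [-1, 2, -1], [0, -1, 2]].
All simple roots have the same length, so the diagram is simply laced. The associated Dynkin diagram is a chain of 3 nodes with single edges (A_3), so the type is A_3 (the algebra sl(4)).

type A_3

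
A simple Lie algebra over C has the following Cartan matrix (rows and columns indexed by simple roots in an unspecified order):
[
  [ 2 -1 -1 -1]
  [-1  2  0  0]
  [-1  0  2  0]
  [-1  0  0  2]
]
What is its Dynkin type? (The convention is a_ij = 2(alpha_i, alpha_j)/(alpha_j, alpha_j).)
The matrix has rank 4 with 2's on the diagonal. Reading the off-diagonal entries as Dynkin edges (a single edge where a_ij = a_ji = -1; a double or triple edge where a_ij * a_ji = 2 or 3), the diagram is a chain of 2 nodes with a fork of two nodes at one end (D_4). One simple-root ordering that puts it in standard form is (alpha_3, alpha_1, alpha_4, alpha_2). So the algebra is type D_4, i.e. so(8).

D_4 (so(8))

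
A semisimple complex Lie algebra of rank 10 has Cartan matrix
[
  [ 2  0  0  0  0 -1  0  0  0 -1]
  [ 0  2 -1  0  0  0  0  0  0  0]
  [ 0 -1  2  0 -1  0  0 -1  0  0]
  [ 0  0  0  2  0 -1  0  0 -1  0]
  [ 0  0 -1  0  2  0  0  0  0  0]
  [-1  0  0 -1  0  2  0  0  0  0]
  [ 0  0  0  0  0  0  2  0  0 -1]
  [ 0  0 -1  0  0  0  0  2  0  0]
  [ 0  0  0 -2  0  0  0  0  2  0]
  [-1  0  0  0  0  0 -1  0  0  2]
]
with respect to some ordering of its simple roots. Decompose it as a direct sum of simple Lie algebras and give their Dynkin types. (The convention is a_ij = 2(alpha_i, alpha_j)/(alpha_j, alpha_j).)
The diagram associated to this matrix has two connected components: the simple roots {alpha_1, alpha_4, alpha_6, alpha_7, alpha_9, alpha_10} form a chain of 6 nodes with a double edge at one end; the terminal node there is the unique long simple root (C_6), and {alpha_2, alpha_3, alpha_5, alpha_8} form a chain of 2 nodes with a fork of two nodes at one end (D_4). A semisimple Lie algebra decomposes uniquely as the direct sum of simple ideals, one per connected component of its Dynkin diagram, so g ≅ C_6 ⊕ D_4 (dimension 78 + 28 = 106).

C6 ⊕ D4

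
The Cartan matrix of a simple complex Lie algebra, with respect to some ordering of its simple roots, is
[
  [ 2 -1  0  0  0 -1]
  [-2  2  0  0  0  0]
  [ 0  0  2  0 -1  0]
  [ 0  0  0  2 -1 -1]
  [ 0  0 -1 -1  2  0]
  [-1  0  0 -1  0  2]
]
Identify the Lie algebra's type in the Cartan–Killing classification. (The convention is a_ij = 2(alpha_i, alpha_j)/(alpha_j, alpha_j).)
C_6 (sp(12))

The matrix has rank 6 with 2's on the diagonal. Reading the off-diagonal entries as Dynkin edges (a single edge where a_ij = a_ji = -1; a double or triple edge where a_ij * a_ji = 2 or 3), the diagram is a chain of 6 nodes with a double edge at one end; the terminal node there is the unique long simple root (C_6). One simple-root ordering that puts it in standard form is (alpha_3, alpha_5, alpha_4, alpha_6, alpha_1, alpha_2). So the algebra is type C_6, i.e. sp(12).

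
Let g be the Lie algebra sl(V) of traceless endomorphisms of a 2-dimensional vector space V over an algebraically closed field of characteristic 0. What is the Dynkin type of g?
A_1

This is sl(2), which has dimension 2^2 - 1 = 3 and rank 2 - 1 = 1 (a Cartan subalgebra is the diagonal traceless matrices). In the classification of classical Lie algebras, the special linear algebra sl(n+1) has type A_n; here n = 1, so the Dynkin diagram is a chain of 1 nodes with single edges (A_1). Hence the type is A_1.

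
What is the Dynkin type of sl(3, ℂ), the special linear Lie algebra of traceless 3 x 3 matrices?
A2

This is sl(3), which has dimension 3^2 - 1 = 8 and rank 3 - 1 = 2 (a Cartan subalgebra is the diagonal traceless matrices). In the classification of classical Lie algebras, the special linear algebra sl(n+1) has type A_n; here n = 2, so the Dynkin diagram is a chain of 2 nodes with single edges (A_2). Hence the type is A_2.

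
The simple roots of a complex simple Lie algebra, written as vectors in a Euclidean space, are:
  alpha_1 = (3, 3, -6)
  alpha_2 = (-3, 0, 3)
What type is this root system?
G_2

Compute the Cartan integers a_ij = 2(alpha_i, alpha_j)/(alpha_j, alpha_j); the resulting 2x2 Cartan matrix is
[[2, -3], [-1, 2]].
The roots have two lengths (squared-length ratio 3:1); the short ones are alpha_{2}. The associated Dynkin diagram is two nodes joined by a triple edge (G_2), so the type is G_2.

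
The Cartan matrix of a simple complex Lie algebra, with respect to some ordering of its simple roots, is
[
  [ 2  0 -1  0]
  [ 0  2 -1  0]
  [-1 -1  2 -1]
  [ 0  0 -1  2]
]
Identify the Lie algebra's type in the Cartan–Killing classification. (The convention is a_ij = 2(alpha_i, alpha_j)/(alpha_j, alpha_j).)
D_4 (so(8))

The matrix has rank 4 with 2's on the diagonal. Reading the off-diagonal entries as Dynkin edges (a single edge where a_ij = a_ji = -1; a double or triple edge where a_ij * a_ji = 2 or 3), the diagram is a chain of 2 nodes with a fork of two nodes at one end (D_4). One simple-root ordering that puts it in standard form is (alpha_4, alpha_3, alpha_1, alpha_2). So the algebra is type D_4, i.e. so(8).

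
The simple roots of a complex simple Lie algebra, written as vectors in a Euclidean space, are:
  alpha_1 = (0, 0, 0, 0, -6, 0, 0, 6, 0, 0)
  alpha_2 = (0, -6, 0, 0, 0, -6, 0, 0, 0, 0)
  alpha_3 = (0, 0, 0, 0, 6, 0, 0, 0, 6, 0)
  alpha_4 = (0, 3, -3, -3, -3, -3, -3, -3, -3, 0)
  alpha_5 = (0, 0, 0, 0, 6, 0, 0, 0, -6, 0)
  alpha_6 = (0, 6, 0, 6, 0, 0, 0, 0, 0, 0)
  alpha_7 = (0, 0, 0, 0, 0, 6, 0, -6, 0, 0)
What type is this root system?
E_7

Compute the Cartan integers a_ij = 2(alpha_i, alpha_j)/(alpha_j, alpha_j); the resulting 7x7 Cartan matrix is
[[2, 0, -1, 0, -1, 0, -1], [0, 2, 0, 0, 0, -1, -1], [-1, 0, 2, -1, 0, 0, 0], [0, 0, -1, 2, 0, 0, 0], [-1, 0, 0, 0, 2, 0, 0], [0, -1, 0, 0, 0, 2, 0], [-1, -1, 0, 0, 0, 0, 2]].
All simple roots have the same length, so the diagram is simply laced. The associated Dynkin diagram is a chain of 6 nodes with one extra node attached to the third node from one end (E_7), so the type is E_7.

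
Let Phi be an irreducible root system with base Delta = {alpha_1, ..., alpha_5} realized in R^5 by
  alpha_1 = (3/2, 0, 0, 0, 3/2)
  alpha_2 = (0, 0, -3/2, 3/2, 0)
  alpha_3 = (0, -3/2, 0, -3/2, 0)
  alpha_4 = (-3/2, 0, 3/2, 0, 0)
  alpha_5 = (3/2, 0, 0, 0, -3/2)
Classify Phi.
D_5 (so(10))

Compute the Cartan integers a_ij = 2(alpha_i, alpha_j)/(alpha_j, alpha_j); the resulting 5x5 Cartan matrix is
[[2, 0, 0, -1, 0], [0, 2, -1, -1, 0], [0, -1, 2, 0, 0], [-1, -1, 0, 2, -1], [0, 0, 0, -1, 2]].
All simple roots have the same length, so the diagram is simply laced. The associated Dynkin diagram is a chain of 3 nodes with a fork of two nodes at one end (D_5), so the type is D_5 (the algebra so(10)).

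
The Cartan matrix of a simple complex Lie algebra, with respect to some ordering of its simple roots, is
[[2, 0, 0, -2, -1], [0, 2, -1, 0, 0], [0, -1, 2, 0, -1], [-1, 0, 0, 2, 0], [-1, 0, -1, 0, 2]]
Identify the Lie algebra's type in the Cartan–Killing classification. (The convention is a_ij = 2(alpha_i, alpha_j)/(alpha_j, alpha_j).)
The matrix has rank 5 with 2's on the diagonal. Reading the off-diagonal entries as Dynkin edges (a single edge where a_ij = a_ji = -1; a double or triple edge where a_ij * a_ji = 2 or 3), the diagram is a chain of 5 nodes with a double edge at one end; the terminal node there is the unique short simple root (B_5). One simple-root ordering that puts it in standard form is (alpha_2, alpha_3, alpha_5, alpha_1, alpha_4). So the algebra is type B_5, i.e. so(11).

type B_5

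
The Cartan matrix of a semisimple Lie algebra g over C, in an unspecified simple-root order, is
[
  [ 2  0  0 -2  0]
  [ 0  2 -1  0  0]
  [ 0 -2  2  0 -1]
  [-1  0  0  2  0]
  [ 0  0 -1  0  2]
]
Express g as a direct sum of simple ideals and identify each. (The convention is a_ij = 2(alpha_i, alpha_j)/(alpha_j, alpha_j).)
type B_2 ⊕ type B_3

The diagram associated to this matrix has two connected components: the simple roots {alpha_1, alpha_4} form a chain of 2 nodes with a double edge at one end; the terminal node there is the unique short simple root (B_2), and {alpha_2, alpha_3, alpha_5} form a chain of 3 nodes with a double edge at one end; the terminal node there is the unique short simple root (B_3). A semisimple Lie algebra decomposes uniquely as the direct sum of simple ideals, one per connected component of its Dynkin diagram, so g ≅ B_2 ⊕ B_3 (dimension 10 + 21 = 31).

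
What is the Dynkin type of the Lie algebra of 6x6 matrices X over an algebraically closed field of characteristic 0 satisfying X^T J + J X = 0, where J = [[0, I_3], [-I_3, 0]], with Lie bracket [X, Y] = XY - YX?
This is sp(6), which has dimension 6(6+1)/2 = 21 and rank 6/2 = 3. In the classification of classical Lie algebras, the symplectic algebra sp(2n) has type C_n; here n = 3, so the Dynkin diagram is a chain of 3 nodes with a double edge at one end; the terminal node there is the unique long simple root (C_3). Hence the type is C_3.

C3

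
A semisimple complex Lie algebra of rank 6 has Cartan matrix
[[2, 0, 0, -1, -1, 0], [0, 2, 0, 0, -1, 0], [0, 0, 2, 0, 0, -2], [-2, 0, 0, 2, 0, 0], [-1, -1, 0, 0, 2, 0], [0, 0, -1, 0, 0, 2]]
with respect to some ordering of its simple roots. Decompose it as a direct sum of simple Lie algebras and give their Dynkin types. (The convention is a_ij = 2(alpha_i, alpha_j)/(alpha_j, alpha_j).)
B2 + C4

The diagram associated to this matrix has two connected components: the simple roots {alpha_3, alpha_6} form a chain of 2 nodes with a double edge at one end; the terminal node there is the unique short simple root (B_2), and {alpha_1, alpha_2, alpha_4, alpha_5} form a chain of 4 nodes with a double edge at one end; the terminal node there is the unique long simple root (C_4). A semisimple Lie algebra decomposes uniquely as the direct sum of simple ideals, one per connected component of its Dynkin diagram, so g ≅ B_2 ⊕ C_4 (dimension 10 + 36 = 46).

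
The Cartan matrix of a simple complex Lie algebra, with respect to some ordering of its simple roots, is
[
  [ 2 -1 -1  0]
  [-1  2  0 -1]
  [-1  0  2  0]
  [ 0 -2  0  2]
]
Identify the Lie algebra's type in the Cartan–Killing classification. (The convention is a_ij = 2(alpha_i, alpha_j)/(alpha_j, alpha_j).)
The matrix has rank 4 with 2's on the diagonal. Reading the off-diagonal entries as Dynkin edges (a single edge where a_ij = a_ji = -1; a double or triple edge where a_ij * a_ji = 2 or 3), the diagram is a chain of 4 nodes with a double edge at one end; the terminal node there is the unique long simple root (C_4). One simple-root ordering that puts it in standard form is (alpha_3, alpha_1, alpha_2, alpha_4). So the algebra is type C_4, i.e. sp(8).

C_4 (sp(8))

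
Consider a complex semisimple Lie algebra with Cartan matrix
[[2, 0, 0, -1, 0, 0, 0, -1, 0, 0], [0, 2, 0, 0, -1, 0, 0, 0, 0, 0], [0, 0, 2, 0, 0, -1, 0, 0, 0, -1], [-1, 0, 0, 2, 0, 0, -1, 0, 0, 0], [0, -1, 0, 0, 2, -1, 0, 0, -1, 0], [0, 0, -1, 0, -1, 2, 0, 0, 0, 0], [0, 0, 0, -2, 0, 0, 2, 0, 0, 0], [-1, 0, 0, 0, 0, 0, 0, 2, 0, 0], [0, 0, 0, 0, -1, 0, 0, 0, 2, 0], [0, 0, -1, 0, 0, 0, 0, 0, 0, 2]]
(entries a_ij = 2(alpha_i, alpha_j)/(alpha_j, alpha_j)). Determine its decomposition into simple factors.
The diagram associated to this matrix has two connected components: the simple roots {alpha_1, alpha_4, alpha_7, alpha_8} form a chain of 4 nodes with a double edge at one end; the terminal node there is the unique long simple root (C_4), and {alpha_2, alpha_3, alpha_5, alpha_6, alpha_9, alpha_10} form a chain of 4 nodes with a fork of two nodes at one end (D_6). A semisimple Lie algebra decomposes uniquely as the direct sum of simple ideals, one per connected component of its Dynkin diagram, so g ≅ C_4 ⊕ D_6 (dimension 36 + 66 = 102).

C_4 + D_6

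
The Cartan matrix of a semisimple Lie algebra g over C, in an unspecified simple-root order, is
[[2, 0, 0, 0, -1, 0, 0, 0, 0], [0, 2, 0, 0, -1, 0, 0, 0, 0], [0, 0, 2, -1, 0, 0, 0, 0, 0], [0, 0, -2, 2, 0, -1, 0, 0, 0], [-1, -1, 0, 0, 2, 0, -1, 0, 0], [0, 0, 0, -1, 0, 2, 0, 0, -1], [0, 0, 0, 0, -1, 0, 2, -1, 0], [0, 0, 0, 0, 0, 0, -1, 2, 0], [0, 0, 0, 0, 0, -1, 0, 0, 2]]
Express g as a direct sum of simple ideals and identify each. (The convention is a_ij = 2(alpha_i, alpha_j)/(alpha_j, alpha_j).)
B_4 ⊕ D_5

The diagram associated to this matrix has two connected components: the simple roots {alpha_3, alpha_4, alpha_6, alpha_9} form a chain of 4 nodes with a double edge at one end; the terminal node there is the unique short simple root (B_4), and {alpha_1, alpha_2, alpha_5, alpha_7, alpha_8} form a chain of 3 nodes with a fork of two nodes at one end (D_5). A semisimple Lie algebra decomposes uniquely as the direct sum of simple ideals, one per connected component of its Dynkin diagram, so g ≅ B_4 ⊕ D_5 (dimension 36 + 45 = 81).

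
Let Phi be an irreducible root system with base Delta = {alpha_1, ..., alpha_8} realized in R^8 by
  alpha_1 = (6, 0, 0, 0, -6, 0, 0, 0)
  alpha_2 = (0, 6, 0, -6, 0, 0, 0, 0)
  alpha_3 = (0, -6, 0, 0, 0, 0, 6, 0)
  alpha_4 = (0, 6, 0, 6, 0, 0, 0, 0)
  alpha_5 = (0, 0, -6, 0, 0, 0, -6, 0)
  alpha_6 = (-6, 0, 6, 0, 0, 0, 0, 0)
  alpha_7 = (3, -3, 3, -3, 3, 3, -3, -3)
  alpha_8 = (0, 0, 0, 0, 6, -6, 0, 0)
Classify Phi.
Compute the Cartan integers a_ij = 2(alpha_i, alpha_j)/(alpha_j, alpha_j); the resulting 8x8 Cartan matrix is
[[2, 0, 0, 0, 0, -1, 0, -1], [0, 2, -1, 0, 0, 0, 0, 0], [0, -1, 2, -1, -1, 0, 0, 0], [0, 0, -1, 2, 0, 0, -1, 0], [0, 0, -1, 0, 2, -1, 0, 0], [-1, 0, 0, 0, -1, 2, 0, 0], [0, 0, 0, -1, 0, 0, 2, 0], [-1, 0, 0, 0, 0, 0, 0, 2]].
All simple roots have the same length, so the diagram is simply laced. The associated Dynkin diagram is a chain of 7 nodes with one extra node attached to the third node from one end (E_8), so the type is E_8.

E_8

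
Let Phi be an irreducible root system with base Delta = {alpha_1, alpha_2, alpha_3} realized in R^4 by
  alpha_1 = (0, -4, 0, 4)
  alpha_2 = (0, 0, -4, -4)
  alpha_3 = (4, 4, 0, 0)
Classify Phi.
Compute the Cartan integers a_ij = 2(alpha_i, alpha_j)/(alpha_j, alpha_j); the resulting 3x3 Cartan matrix is
[[2, -1, -1], [-1, 2, 0], [-1, 0, 2]].
All simple roots have the same length, so the diagram is simply laced. The associated Dynkin diagram is a chain of 3 nodes with single edges (A_3), so the type is A_3 (the algebra sl(4)).

type A_3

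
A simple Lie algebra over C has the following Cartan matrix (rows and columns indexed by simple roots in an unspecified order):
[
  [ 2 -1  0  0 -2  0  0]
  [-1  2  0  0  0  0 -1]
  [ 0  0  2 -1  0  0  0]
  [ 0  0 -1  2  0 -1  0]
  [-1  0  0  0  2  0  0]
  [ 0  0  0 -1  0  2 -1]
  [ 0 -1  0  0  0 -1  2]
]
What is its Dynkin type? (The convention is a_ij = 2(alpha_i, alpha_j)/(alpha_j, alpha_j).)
The matrix has rank 7 with 2's on the diagonal. Reading the off-diagonal entries as Dynkin edges (a single edge where a_ij = a_ji = -1; a double or triple edge where a_ij * a_ji = 2 or 3), the diagram is a chain of 7 nodes with a double edge at one end; the terminal node there is the unique short simple root (B_7). One simple-root ordering that puts it in standard form is (alpha_3, alpha_4, alpha_6, alpha_7, alpha_2, alpha_1, alpha_5). So the algebra is type B_7, i.e. so(15).

B7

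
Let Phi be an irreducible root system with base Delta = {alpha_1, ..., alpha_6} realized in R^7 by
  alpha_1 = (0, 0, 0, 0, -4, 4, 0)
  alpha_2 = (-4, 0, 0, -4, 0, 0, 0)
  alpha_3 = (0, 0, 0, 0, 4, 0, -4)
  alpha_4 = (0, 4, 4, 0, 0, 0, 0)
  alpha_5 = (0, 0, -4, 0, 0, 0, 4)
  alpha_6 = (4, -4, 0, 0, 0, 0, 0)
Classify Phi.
A_6

Compute the Cartan integers a_ij = 2(alpha_i, alpha_j)/(alpha_j, alpha_j); the resulting 6x6 Cartan matrix is
[[2, 0, -1, 0, 0, 0], [0, 2, 0, 0, 0, -1], [-1, 0, 2, 0, -1, 0], [0, 0, 0, 2, -1, -1], [0, 0, -1, -1, 2, 0], [0, -1, 0, -1, 0, 2]].
All simple roots have the same length, so the diagram is simply laced. The associated Dynkin diagram is a chain of 6 nodes with single edges (A_6), so the type is A_6 (the algebra sl(7)).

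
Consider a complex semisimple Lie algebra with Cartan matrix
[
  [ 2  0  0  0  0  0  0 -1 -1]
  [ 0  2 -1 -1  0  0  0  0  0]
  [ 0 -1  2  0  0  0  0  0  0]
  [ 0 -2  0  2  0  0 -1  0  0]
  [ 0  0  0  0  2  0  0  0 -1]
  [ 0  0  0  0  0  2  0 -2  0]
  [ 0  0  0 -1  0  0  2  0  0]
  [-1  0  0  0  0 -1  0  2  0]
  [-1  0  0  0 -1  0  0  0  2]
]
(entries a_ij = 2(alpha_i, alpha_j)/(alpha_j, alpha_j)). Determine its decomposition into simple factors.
The diagram associated to this matrix has two connected components: the simple roots {alpha_1, alpha_5, alpha_6, alpha_8, alpha_9} form a chain of 5 nodes with a double edge at one end; the terminal node there is the unique long simple root (C_5), and {alpha_2, alpha_3, alpha_4, alpha_7} form a chain of 4 nodes with a double edge between the middle two (F_4). A semisimple Lie algebra decomposes uniquely as the direct sum of simple ideals, one per connected component of its Dynkin diagram, so g ≅ C_5 ⊕ F_4 (dimension 55 + 52 = 107).

C_5 ⊕ F_4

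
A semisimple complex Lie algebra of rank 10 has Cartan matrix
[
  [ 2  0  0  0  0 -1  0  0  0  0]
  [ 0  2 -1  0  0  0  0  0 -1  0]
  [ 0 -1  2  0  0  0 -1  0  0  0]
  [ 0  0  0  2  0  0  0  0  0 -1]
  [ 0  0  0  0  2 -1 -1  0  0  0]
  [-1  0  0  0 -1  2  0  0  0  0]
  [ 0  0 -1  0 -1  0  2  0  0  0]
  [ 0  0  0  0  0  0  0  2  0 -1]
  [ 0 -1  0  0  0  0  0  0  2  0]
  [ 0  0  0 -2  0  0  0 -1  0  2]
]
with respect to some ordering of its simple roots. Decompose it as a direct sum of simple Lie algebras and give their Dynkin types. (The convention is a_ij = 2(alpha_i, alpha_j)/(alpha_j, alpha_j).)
type A_7 ⊕ type B_3

The diagram associated to this matrix has two connected components: the simple roots {alpha_1, alpha_2, alpha_3, alpha_5, alpha_6, alpha_7, alpha_9} form a chain of 7 nodes with single edges (A_7), and {alpha_4, alpha_8, alpha_10} form a chain of 3 nodes with a double edge at one end; the terminal node there is the unique short simple root (B_3). A semisimple Lie algebra decomposes uniquely as the direct sum of simple ideals, one per connected component of its Dynkin diagram, so g ≅ A_7 ⊕ B_3 (dimension 63 + 21 = 84).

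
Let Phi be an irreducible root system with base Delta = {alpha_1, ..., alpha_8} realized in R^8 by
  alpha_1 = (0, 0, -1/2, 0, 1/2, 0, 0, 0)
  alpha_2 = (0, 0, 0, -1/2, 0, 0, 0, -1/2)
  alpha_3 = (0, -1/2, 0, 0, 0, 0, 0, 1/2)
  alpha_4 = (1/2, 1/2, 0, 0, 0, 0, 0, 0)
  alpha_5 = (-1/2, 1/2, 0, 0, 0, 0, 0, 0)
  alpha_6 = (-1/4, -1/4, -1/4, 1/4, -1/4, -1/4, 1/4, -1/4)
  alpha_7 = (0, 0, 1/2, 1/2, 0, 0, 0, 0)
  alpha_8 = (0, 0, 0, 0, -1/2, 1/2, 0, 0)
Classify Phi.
E_8

Compute the Cartan integers a_ij = 2(alpha_i, alpha_j)/(alpha_j, alpha_j); the resulting 8x8 Cartan matrix is
[[2, 0, 0, 0, 0, 0, -1, -1], [0, 2, -1, 0, 0, 0, -1, 0], [0, -1, 2, -1, -1, 0, 0, 0], [0, 0, -1, 2, 0, -1, 0, 0], [0, 0, -1, 0, 2, 0, 0, 0], [0, 0, 0, -1, 0, 2, 0, 0], [-1, -1, 0, 0, 0, 0, 2, 0], [-1, 0, 0, 0, 0, 0, 0, 2]].
All simple roots have the same length, so the diagram is simply laced. The associated Dynkin diagram is a chain of 7 nodes with one extra node attached to the third node from one end (E_8), so the type is E_8.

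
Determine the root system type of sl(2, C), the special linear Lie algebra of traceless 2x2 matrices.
type A_1

This is sl(2), which has dimension 2^2 - 1 = 3 and rank 2 - 1 = 1 (a Cartan subalgebra is the diagonal traceless matrices). In the classification of classical Lie algebras, the special linear algebra sl(n+1) has type A_n; here n = 1, so the Dynkin diagram is a chain of 1 nodes with single edges (A_1). Hence the type is A_1.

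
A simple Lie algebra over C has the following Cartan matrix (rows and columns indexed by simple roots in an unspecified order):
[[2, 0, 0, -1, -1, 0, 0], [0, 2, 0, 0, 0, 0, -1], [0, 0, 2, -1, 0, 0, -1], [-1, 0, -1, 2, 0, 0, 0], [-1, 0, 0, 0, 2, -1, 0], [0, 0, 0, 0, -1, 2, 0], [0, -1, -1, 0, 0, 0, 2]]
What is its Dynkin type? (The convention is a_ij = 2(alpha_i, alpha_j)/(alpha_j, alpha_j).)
A7

The matrix has rank 7 with 2's on the diagonal. Reading the off-diagonal entries as Dynkin edges (a single edge where a_ij = a_ji = -1; a double or triple edge where a_ij * a_ji = 2 or 3), the diagram is a chain of 7 nodes with single edges (A_7). One simple-root ordering that puts it in standard form is (alpha_6, alpha_5, alpha_1, alpha_4, alpha_3, alpha_7, alpha_2). So the algebra is type A_7, i.e. sl(8).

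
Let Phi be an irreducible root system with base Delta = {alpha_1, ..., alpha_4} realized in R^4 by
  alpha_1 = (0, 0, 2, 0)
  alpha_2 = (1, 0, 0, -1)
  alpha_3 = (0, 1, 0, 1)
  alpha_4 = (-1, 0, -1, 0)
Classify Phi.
C4

Compute the Cartan integers a_ij = 2(alpha_i, alpha_j)/(alpha_j, alpha_j); the resulting 4x4 Cartan matrix is
[[2, 0, 0, -2], [0, 2, -1, -1], [0, -1, 2, 0], [-1, -1, 0, 2]].
The roots have two lengths (squared-length ratio 2:1); the short ones are alpha_{2,3,4}. The associated Dynkin diagram is a chain of 4 nodes with a double edge at one end; the terminal node there is the unique long simple root (C_4), so the type is C_4 (the algebra sp(8)).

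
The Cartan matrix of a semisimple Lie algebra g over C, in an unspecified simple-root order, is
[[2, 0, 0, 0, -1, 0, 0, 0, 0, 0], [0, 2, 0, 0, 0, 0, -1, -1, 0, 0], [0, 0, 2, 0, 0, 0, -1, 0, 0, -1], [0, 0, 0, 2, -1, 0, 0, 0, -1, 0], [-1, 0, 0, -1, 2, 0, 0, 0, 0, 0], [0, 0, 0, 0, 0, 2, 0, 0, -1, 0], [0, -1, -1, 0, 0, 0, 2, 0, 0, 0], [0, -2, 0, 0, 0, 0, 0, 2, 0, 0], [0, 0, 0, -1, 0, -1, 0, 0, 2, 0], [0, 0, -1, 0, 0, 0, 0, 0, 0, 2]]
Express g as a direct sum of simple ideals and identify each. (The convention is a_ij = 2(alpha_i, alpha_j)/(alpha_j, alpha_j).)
The diagram associated to this matrix has two connected components: the simple roots {alpha_1, alpha_4, alpha_5, alpha_6, alpha_9} form a chain of 5 nodes with single edges (A_5), and {alpha_2, alpha_3, alpha_7, alpha_8, alpha_10} form a chain of 5 nodes with a double edge at one end; the terminal node there is the unique long simple root (C_5). A semisimple Lie algebra decomposes uniquely as the direct sum of simple ideals, one per connected component of its Dynkin diagram, so g ≅ A_5 ⊕ C_5 (dimension 35 + 55 = 90).

A5 ⊕ C5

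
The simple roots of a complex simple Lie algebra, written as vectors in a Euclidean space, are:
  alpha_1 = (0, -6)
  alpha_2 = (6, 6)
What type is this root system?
Compute the Cartan integers a_ij = 2(alpha_i, alpha_j)/(alpha_j, alpha_j); the resulting 2x2 Cartan matrix is
[[2, -1], [-2, 2]].
The roots have two lengths (squared-length ratio 2:1); the short ones are alpha_{1}. The associated Dynkin diagram is a chain of 2 nodes with a double edge at one end; the terminal node there is the unique short simple root (B_2), so the type is B_2 (the algebra so(5)).

B2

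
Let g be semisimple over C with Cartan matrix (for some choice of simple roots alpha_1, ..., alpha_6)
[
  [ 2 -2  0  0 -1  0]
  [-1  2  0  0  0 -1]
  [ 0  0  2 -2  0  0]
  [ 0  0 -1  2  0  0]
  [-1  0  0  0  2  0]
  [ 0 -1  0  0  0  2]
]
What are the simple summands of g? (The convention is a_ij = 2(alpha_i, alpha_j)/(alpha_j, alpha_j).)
The diagram associated to this matrix has two connected components: the simple roots {alpha_3, alpha_4} form a chain of 2 nodes with a double edge at one end; the terminal node there is the unique short simple root (B_2), and {alpha_1, alpha_2, alpha_5, alpha_6} form a chain of 4 nodes with a double edge between the middle two (F_4). A semisimple Lie algebra decomposes uniquely as the direct sum of simple ideals, one per connected component of its Dynkin diagram, so g ≅ B_2 ⊕ F_4 (dimension 10 + 52 = 62).

B_2 + F_4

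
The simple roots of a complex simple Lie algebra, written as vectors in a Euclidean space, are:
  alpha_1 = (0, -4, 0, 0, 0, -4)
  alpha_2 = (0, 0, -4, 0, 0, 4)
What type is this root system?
type A_2

Compute the Cartan integers a_ij = 2(alpha_i, alpha_j)/(alpha_j, alpha_j); the resulting 2x2 Cartan matrix is
[[2, -1], [-1, 2]].
All simple roots have the same length, so the diagram is simply laced. The associated Dynkin diagram is a chain of 2 nodes with single edges (A_2), so the type is A_2 (the algebra sl(3)).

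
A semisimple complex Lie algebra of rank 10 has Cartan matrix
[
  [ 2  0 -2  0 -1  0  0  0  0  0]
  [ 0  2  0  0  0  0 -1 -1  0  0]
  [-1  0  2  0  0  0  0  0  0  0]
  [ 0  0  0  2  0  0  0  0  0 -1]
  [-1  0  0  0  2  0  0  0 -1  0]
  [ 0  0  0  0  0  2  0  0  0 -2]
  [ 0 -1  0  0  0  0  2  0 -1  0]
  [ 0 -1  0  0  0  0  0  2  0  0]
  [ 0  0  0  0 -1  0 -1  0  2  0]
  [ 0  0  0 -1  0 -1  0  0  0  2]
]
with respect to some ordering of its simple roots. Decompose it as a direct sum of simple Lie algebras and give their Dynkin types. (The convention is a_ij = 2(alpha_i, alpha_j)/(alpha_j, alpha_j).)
B_7 (so(15)) + C_3 (sp(6))

The diagram associated to this matrix has two connected components: the simple roots {alpha_1, alpha_2, alpha_3, alpha_5, alpha_7, alpha_8, alpha_9} form a chain of 7 nodes with a double edge at one end; the terminal node there is the unique short simple root (B_7), and {alpha_4, alpha_6, alpha_10} form a chain of 3 nodes with a double edge at one end; the terminal node there is the unique long simple root (C_3). A semisimple Lie algebra decomposes uniquely as the direct sum of simple ideals, one per connected component of its Dynkin diagram, so g ≅ B_7 ⊕ C_3 (dimension 105 + 21 = 126).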